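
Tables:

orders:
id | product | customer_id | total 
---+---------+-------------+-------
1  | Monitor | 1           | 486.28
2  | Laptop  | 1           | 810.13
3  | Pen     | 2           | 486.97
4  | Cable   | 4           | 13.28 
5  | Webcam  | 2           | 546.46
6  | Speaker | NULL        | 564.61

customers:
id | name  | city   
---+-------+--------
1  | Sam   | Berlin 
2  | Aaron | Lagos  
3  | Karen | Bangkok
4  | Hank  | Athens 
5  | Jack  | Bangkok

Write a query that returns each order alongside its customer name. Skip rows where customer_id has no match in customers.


INNER JOIN keeps only orders rows whose customer_id matches an id in customers. Walk through each order:
  - order 1 (Monitor): customer_id=1 -> matches Sam
  - order 2 (Laptop): customer_id=1 -> matches Sam
  - order 3 (Pen): customer_id=2 -> matches Aaron
  - order 4 (Cable): customer_id=4 -> matches Hank
  - order 5 (Webcam): customer_id=2 -> matches Aaron
  - order 6 (Speaker): customer_id=NULL, no match -> dropped
So 1 of 6 rows is dropped.

SQL:
SELECT a.product, b.name AS customer
FROM orders a
INNER JOIN customers b ON a.customer_id = b.id

Result:
product | customer
--------+---------
Monitor | Sam     
Laptop  | Sam     
Pen     | Aaron   
Cable   | Hank    
Webcam  | Aaron   


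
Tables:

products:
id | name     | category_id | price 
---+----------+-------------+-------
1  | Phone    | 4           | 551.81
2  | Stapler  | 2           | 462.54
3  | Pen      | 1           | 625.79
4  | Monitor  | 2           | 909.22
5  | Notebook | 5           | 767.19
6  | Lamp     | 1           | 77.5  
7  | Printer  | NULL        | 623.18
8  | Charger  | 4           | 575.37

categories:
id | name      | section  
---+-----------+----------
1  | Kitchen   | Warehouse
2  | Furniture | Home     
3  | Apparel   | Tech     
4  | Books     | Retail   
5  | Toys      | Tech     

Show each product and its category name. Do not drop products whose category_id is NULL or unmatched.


LEFT JOIN keeps every row from products (the left table); where category_id has no match in categories, the category columns become NULL. Walk through each product:
  - product 1 (Phone): category_id=4 -> matches Books
  - product 2 (Stapler): category_id=2 -> matches Furniture
  - product 3 (Pen): category_id=1 -> matches Kitchen
  - product 4 (Monitor): category_id=2 -> matches Furniture
  - product 5 (Notebook): category_id=5 -> matches Toys
  - product 6 (Lamp): category_id=1 -> matches Kitchen
  - product 7 (Printer): category_id=NULL, no match -> kept with NULL
  - product 8 (Charger): category_id=4 -> matches Books
All 8 rows appear; 1 has NULL category.

SQL:
SELECT a.name, b.name AS category
FROM products a
LEFT JOIN categories b ON a.category_id = b.id

Result:
name     | category 
---------+----------
Phone    | Books    
Stapler  | Furniture
Pen      | Kitchen  
Monitor  | Furniture
Notebook | Toys     
Lamp     | Kitchen  
Printer  | NULL     
Charger  | Books    


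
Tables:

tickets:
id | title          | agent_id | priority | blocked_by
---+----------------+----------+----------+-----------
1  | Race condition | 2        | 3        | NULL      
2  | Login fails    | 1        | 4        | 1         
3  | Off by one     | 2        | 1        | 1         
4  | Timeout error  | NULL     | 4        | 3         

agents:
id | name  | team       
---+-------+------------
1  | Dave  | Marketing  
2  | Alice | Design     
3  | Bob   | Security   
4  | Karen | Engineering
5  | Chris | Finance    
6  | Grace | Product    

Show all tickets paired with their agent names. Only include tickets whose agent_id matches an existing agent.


INNER JOIN keeps only tickets rows whose agent_id matches an id in agents. Walk through each ticket:
  - ticket 1 (Race condition): agent_id=2 -> matches Alice
  - ticket 2 (Login fails): agent_id=1 -> matches Dave
  - ticket 3 (Off by one): agent_id=2 -> matches Alice
  - ticket 4 (Timeout error): agent_id=NULL, no match -> dropped
So 1 of 4 rows is dropped.

SQL:
SELECT a.title, b.name AS agent
FROM tickets a
INNER JOIN agents b ON a.agent_id = b.id

Result:
title          | agent
---------------+------
Race condition | Alice
Login fails    | Dave 
Off by one     | Alice


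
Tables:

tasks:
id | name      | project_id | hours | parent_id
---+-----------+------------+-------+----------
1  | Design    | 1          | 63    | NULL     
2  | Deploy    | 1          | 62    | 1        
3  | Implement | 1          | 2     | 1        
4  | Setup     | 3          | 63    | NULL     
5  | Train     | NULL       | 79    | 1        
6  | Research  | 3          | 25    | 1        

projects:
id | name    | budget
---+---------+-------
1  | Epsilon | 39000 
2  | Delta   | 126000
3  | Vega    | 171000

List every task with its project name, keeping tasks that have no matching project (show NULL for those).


LEFT JOIN keeps every row from tasks (the left table); where project_id has no match in projects, the project columns become NULL. Walk through each task:
  - task 1 (Design): project_id=1 -> matches Epsilon
  - task 2 (Deploy): project_id=1 -> matches Epsilon
  - task 3 (Implement): project_id=1 -> matches Epsilon
  - task 4 (Setup): project_id=3 -> matches Vega
  - task 5 (Train): project_id=NULL, no match -> kept with NULL
  - task 6 (Research): project_id=3 -> matches Vega
All 6 rows appear; 1 has NULL project.

SQL:
SELECT a.name, b.name AS project
FROM tasks a
LEFT JOIN projects b ON a.project_id = b.id

Result:
name      | project
----------+--------
Design    | Epsilon
Deploy    | Epsilon
Implement | Epsilon
Setup     | Vega   
Train     | NULL   
Research  | Vega   


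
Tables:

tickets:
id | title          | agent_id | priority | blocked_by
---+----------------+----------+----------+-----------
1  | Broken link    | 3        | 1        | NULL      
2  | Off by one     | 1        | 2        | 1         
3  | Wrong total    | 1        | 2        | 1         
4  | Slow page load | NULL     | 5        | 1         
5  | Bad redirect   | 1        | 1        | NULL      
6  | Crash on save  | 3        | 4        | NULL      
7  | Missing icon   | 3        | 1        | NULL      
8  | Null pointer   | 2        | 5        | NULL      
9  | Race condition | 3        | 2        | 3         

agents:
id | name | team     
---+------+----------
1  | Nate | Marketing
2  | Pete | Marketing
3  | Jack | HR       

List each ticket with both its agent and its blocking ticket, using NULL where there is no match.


Two LEFT JOINs from the same base table tickets: one to agents via agent_id, one to tickets itself via blocked_by. Both are LEFT so every ticket is preserved.
Match against agents:
  - ticket 1 (Broken link): agent_id=3 -> matches Jack
  - ticket 2 (Off by one): agent_id=1 -> matches Nate
  - ticket 3 (Wrong total): agent_id=1 -> matches Nate
  - ticket 4 (Slow page load): agent_id=NULL, no match -> kept with NULL
  - ticket 5 (Bad redirect): agent_id=1 -> matches Nate
  - ticket 6 (Crash on save): agent_id=3 -> matches Jack
  - ticket 7 (Missing icon): agent_id=3 -> matches Jack
  - ticket 8 (Null pointer): agent_id=2 -> matches Pete
  - ticket 9 (Race condition): agent_id=3 -> matches Jack
Match against tickets (self):
  - ticket 1 (Broken link): blocked_by=NULL -> NULL
  - ticket 2 (Off by one): blocked_by=1 -> Broken link
  - ticket 3 (Wrong total): blocked_by=1 -> Broken link
  - ticket 4 (Slow page load): blocked_by=1 -> Broken link
  - ticket 5 (Bad redirect): blocked_by=NULL -> NULL
  - ticket 6 (Crash on save): blocked_by=NULL -> NULL
  - ticket 7 (Missing icon): blocked_by=NULL -> NULL
  - ticket 8 (Null pointer): blocked_by=NULL -> NULL
  - ticket 9 (Race condition): blocked_by=3 -> Wrong total

SQL:
SELECT a.title, b.name AS agent, c.title AS blocked_by
FROM tickets a
LEFT JOIN agents b ON a.agent_id = b.id
LEFT JOIN tickets c ON a.blocked_by = c.id

Result:
title          | agent | blocked_by 
---------------+-------+------------
Broken link    | Jack  | NULL       
Off by one     | Nate  | Broken link
Wrong total    | Nate  | Broken link
Slow page load | NULL  | Broken link
Bad redirect   | Nate  | NULL       
Crash on save  | Jack  | NULL       
Missing icon   | Jack  | NULL       
Null pointer   | Pete  | NULL       
Race condition | Jack  | Wrong total


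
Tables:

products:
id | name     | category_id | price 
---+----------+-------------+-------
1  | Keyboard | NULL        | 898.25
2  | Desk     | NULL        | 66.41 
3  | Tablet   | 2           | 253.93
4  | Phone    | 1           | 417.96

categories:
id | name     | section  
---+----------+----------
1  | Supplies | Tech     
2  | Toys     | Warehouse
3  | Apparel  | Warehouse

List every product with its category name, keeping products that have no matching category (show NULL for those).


LEFT JOIN keeps every row from products (the left table); where category_id has no match in categories, the category columns become NULL. Walk through each product:
  - product 1 (Keyboard): category_id=NULL, no match -> kept with NULL
  - product 2 (Desk): category_id=NULL, no match -> kept with NULL
  - product 3 (Tablet): category_id=2 -> matches Toys
  - product 4 (Phone): category_id=1 -> matches Supplies
All 4 rows appear; 2 have NULL category.

SQL:
SELECT a.name, b.name AS category
FROM products a
LEFT JOIN categories b ON a.category_id = b.id

Result:
name     | category
---------+---------
Keyboard | NULL    
Desk     | NULL    
Tablet   | Toys    
Phone    | Supplies


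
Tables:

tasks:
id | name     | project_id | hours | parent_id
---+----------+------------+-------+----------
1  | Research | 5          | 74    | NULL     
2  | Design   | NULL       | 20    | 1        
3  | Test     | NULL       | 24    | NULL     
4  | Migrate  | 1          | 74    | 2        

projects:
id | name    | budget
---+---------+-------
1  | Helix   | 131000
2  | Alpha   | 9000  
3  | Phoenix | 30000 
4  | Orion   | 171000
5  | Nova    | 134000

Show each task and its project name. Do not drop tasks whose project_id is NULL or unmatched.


LEFT JOIN keeps every row from tasks (the left table); where project_id has no match in projects, the project columns become NULL. Walk through each task:
  - task 1 (Research): project_id=5 -> matches Nova
  - task 2 (Design): project_id=NULL, no match -> kept with NULL
  - task 3 (Test): project_id=NULL, no match -> kept with NULL
  - task 4 (Migrate): project_id=1 -> matches Helix
All 4 rows appear; 2 have NULL project.

SQL:
SELECT a.name, b.name AS project
FROM tasks a
LEFT JOIN projects b ON a.project_id = b.id

Result:
name     | project
---------+--------
Research | Nova   
Design   | NULL   
Test     | NULL   
Migrate  | Helix  


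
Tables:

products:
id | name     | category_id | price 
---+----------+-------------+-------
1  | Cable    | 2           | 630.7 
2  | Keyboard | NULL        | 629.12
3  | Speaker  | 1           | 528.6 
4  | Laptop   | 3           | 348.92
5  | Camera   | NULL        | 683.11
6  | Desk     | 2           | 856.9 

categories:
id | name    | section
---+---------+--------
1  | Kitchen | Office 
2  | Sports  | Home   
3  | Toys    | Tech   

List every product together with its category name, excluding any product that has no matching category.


INNER JOIN keeps only products rows whose category_id matches an id in categories. Walk through each product:
  - product 1 (Cable): category_id=2 -> matches Sports
  - product 2 (Keyboard): category_id=NULL, no match -> dropped
  - product 3 (Speaker): category_id=1 -> matches Kitchen
  - product 4 (Laptop): category_id=3 -> matches Toys
  - product 5 (Camera): category_id=NULL, no match -> dropped
  - product 6 (Desk): category_id=2 -> matches Sports
So 2 of 6 rows are dropped.

SQL:
SELECT a.name, b.name AS category
FROM products a
INNER JOIN categories b ON a.category_id = b.id

Result:
name    | category
--------+---------
Cable   | Sports  
Speaker | Kitchen 
Laptop  | Toys    
Desk    | Sports  


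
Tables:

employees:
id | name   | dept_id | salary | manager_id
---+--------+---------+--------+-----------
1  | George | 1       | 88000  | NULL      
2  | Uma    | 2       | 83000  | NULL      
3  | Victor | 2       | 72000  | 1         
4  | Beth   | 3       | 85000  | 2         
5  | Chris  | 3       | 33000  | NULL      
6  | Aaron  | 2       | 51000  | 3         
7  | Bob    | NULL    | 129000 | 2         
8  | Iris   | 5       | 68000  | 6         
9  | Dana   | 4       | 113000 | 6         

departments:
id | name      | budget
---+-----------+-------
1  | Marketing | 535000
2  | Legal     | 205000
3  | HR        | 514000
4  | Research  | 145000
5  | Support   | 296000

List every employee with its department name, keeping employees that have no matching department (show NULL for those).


LEFT JOIN keeps every row from employees (the left table); where dept_id has no match in departments, the department columns become NULL. Walk through each employee:
  - employee 1 (George): dept_id=1 -> matches Marketing
  - employee 2 (Uma): dept_id=2 -> matches Legal
  - employee 3 (Victor): dept_id=2 -> matches Legal
  - employee 4 (Beth): dept_id=3 -> matches HR
  - employee 5 (Chris): dept_id=3 -> matches HR
  - employee 6 (Aaron): dept_id=2 -> matches Legal
  - employee 7 (Bob): dept_id=NULL, no match -> kept with NULL
  - employee 8 (Iris): dept_id=5 -> matches Support
  - employee 9 (Dana): dept_id=4 -> matches Research
All 9 rows appear; 1 has NULL department.

SQL:
SELECT a.name, b.name AS department
FROM employees a
LEFT JOIN departments b ON a.dept_id = b.id

Result:
name   | department
-------+-----------
George | Marketing 
Uma    | Legal     
Victor | Legal     
Beth   | HR        
Chris  | HR        
Aaron  | Legal     
Bob    | NULL      
Iris   | Support   
Dana   | Research  


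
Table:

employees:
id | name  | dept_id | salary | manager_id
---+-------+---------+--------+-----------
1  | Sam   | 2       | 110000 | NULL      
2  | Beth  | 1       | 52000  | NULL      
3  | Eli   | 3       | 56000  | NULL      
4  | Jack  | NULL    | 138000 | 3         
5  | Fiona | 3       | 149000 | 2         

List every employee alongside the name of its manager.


This is a self-join: employees is joined to a second copy of itself, matching each row's manager_id to another row's id. Use LEFT JOIN so rows with manager_id=NULL are kept.
  - employee 1 (Sam): manager_id=NULL -> NULL
  - employee 2 (Beth): manager_id=NULL -> NULL
  - employee 3 (Eli): manager_id=NULL -> NULL
  - employee 4 (Jack): manager_id=3 -> Eli
  - employee 5 (Fiona): manager_id=2 -> Beth

SQL:
SELECT a.name AS item, b.name AS manager
FROM employees a
LEFT JOIN employees b ON a.manager_id = b.id

Result:
item  | manager
------+--------
Sam   | NULL   
Beth  | NULL   
Eli   | NULL   
Jack  | Eli    
Fiona | Beth   


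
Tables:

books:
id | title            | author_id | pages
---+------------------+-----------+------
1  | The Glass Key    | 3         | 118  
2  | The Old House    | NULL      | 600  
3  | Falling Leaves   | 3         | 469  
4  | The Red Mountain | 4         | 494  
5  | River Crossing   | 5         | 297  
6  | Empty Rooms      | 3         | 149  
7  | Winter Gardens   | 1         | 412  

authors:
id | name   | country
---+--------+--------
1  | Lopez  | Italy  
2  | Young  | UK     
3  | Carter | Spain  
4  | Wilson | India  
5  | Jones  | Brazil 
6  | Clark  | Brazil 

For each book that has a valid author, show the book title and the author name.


INNER JOIN keeps only books rows whose author_id matches an id in authors. Walk through each book:
  - book 1 (The Glass Key): author_id=3 -> matches Carter
  - book 2 (The Old House): author_id=NULL, no match -> dropped
  - book 3 (Falling Leaves): author_id=3 -> matches Carter
  - book 4 (The Red Mountain): author_id=4 -> matches Wilson
  - book 5 (River Crossing): author_id=5 -> matches Jones
  - book 6 (Empty Rooms): author_id=3 -> matches Carter
  - book 7 (Winter Gardens): author_id=1 -> matches Lopez
So 1 of 7 rows is dropped.

SQL:
SELECT a.title, b.name AS author
FROM books a
INNER JOIN authors b ON a.author_id = b.id

Result:
title            | author
-----------------+-------
The Glass Key    | Carter
Falling Leaves   | Carter
The Red Mountain | Wilson
River Crossing   | Jones 
Empty Rooms      | Carter
Winter Gardens   | Lopez 


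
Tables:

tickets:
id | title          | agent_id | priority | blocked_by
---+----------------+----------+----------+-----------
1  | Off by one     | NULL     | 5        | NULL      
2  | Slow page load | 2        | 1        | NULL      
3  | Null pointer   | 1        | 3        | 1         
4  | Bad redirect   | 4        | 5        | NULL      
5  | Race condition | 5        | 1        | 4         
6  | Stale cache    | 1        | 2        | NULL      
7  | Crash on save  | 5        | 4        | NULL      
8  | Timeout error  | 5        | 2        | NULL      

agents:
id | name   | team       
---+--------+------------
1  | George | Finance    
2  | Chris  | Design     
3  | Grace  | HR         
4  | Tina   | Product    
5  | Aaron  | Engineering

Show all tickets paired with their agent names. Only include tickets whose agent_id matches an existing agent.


INNER JOIN keeps only tickets rows whose agent_id matches an id in agents. Walk through each ticket:
  - ticket 1 (Off by one): agent_id=NULL, no match -> dropped
  - ticket 2 (Slow page load): agent_id=2 -> matches Chris
  - ticket 3 (Null pointer): agent_id=1 -> matches George
  - ticket 4 (Bad redirect): agent_id=4 -> matches Tina
  - ticket 5 (Race condition): agent_id=5 -> matches Aaron
  - ticket 6 (Stale cache): agent_id=1 -> matches George
  - ticket 7 (Crash on save): agent_id=5 -> matches Aaron
  - ticket 8 (Timeout error): agent_id=5 -> matches Aaron
So 1 of 8 rows is dropped.

SQL:
SELECT a.title, b.name AS agent
FROM tickets a
INNER JOIN agents b ON a.agent_id = b.id

Result:
title          | agent 
---------------+-------
Slow page load | Chris 
Null pointer   | George
Bad redirect   | Tina  
Race condition | Aaron 
Stale cache    | George
Crash on save  | Aaron 
Timeout error  | Aaron 


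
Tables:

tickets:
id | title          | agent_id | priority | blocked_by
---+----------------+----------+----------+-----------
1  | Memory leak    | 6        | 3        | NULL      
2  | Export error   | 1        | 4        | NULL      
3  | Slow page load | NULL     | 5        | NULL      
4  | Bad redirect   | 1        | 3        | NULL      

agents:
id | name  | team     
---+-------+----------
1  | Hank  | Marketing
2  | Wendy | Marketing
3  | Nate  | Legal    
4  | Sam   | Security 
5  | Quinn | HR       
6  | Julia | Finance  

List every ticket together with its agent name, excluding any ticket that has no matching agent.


INNER JOIN keeps only tickets rows whose agent_id matches an id in agents. Walk through each ticket:
  - ticket 1 (Memory leak): agent_id=6 -> matches Julia
  - ticket 2 (Export error): agent_id=1 -> matches Hank
  - ticket 3 (Slow page load): agent_id=NULL, no match -> dropped
  - ticket 4 (Bad redirect): agent_id=1 -> matches Hank
So 1 of 4 rows is dropped.

SQL:
SELECT a.title, b.name AS agent
FROM tickets a
INNER JOIN agents b ON a.agent_id = b.id

Result:
title        | agent
-------------+------
Memory leak  | Julia
Export error | Hank 
Bad redirect | Hank 


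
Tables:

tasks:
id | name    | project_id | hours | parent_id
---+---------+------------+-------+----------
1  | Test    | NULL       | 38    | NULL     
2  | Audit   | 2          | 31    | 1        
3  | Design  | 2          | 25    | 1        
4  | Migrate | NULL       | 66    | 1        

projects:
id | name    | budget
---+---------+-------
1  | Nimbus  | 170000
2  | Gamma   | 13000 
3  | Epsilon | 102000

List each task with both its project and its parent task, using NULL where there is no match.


Two LEFT JOINs from the same base table tasks: one to projects via project_id, one to tasks itself via parent_id. Both are LEFT so every task is preserved.
Match against projects:
  - task 1 (Test): project_id=NULL, no match -> kept with NULL
  - task 2 (Audit): project_id=2 -> matches Gamma
  - task 3 (Design): project_id=2 -> matches Gamma
  - task 4 (Migrate): project_id=NULL, no match -> kept with NULL
Match against tasks (self):
  - task 1 (Test): parent_id=NULL -> NULL
  - task 2 (Audit): parent_id=1 -> Test
  - task 3 (Design): parent_id=1 -> Test
  - task 4 (Migrate): parent_id=1 -> Test

SQL:
SELECT a.name, b.name AS project, c.name AS parent
FROM tasks a
LEFT JOIN projects b ON a.project_id = b.id
LEFT JOIN tasks c ON a.parent_id = c.id

Result:
name    | project | parent
--------+---------+-------
Test    | NULL    | NULL  
Audit   | Gamma   | Test  
Design  | Gamma   | Test  
Migrate | NULL    | Test  


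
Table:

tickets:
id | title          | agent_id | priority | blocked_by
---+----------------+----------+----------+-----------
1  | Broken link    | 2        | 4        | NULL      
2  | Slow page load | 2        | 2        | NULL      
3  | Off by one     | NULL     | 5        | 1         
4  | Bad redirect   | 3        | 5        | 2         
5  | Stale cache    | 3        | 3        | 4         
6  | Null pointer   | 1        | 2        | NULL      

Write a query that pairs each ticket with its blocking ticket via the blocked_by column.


This is a self-join: tickets is joined to a second copy of itself, matching each row's blocked_by to another row's id. Use LEFT JOIN so rows with blocked_by=NULL are kept.
  - ticket 1 (Broken link): blocked_by=NULL -> NULL
  - ticket 2 (Slow page load): blocked_by=NULL -> NULL
  - ticket 3 (Off by one): blocked_by=1 -> Broken link
  - ticket 4 (Bad redirect): blocked_by=2 -> Slow page load
  - ticket 5 (Stale cache): blocked_by=4 -> Bad redirect
  - ticket 6 (Null pointer): blocked_by=NULL -> NULL

SQL:
SELECT a.title AS item, b.title AS blocked_by
FROM tickets a
LEFT JOIN tickets b ON a.blocked_by = b.id

Result:
item           | blocked_by    
---------------+---------------
Broken link    | NULL          
Slow page load | NULL          
Off by one     | Broken link   
Bad redirect   | Slow page load
Stale cache    | Bad redirect  
Null pointer   | NULL          


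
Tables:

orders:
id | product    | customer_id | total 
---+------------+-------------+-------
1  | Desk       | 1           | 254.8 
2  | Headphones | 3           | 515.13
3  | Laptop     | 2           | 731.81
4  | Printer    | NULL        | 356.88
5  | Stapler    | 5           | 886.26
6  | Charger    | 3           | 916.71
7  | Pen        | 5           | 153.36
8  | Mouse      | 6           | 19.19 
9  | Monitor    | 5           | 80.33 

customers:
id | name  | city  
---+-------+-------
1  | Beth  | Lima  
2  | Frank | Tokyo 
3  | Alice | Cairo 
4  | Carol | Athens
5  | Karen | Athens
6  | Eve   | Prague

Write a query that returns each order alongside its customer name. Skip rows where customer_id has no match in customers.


INNER JOIN keeps only orders rows whose customer_id matches an id in customers. Walk through each order:
  - order 1 (Desk): customer_id=1 -> matches Beth
  - order 2 (Headphones): customer_id=3 -> matches Alice
  - order 3 (Laptop): customer_id=2 -> matches Frank
  - order 4 (Printer): customer_id=NULL, no match -> dropped
  - order 5 (Stapler): customer_id=5 -> matches Karen
  - order 6 (Charger): customer_id=3 -> matches Alice
  - order 7 (Pen): customer_id=5 -> matches Karen
  - order 8 (Mouse): customer_id=6 -> matches Eve
  - order 9 (Monitor): customer_id=5 -> matches Karen
So 1 of 9 rows is dropped.

SQL:
SELECT a.product, b.name AS customer
FROM orders a
INNER JOIN customers b ON a.customer_id = b.id

Result:
product    | customer
-----------+---------
Desk       | Beth    
Headphones | Alice   
Laptop     | Frank   
Stapler    | Karen   
Charger    | Alice   
Pen        | Karen   
Mouse      | Eve     
Monitor    | Karen   


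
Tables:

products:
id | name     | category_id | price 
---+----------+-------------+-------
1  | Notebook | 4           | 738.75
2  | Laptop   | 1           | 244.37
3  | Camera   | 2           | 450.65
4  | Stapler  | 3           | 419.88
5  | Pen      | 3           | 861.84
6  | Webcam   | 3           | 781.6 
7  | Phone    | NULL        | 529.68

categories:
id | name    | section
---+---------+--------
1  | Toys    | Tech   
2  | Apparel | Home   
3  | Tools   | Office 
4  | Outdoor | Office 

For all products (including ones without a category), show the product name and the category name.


LEFT JOIN keeps every row from products (the left table); where category_id has no match in categories, the category columns become NULL. Walk through each product:
  - product 1 (Notebook): category_id=4 -> matches Outdoor
  - product 2 (Laptop): category_id=1 -> matches Toys
  - product 3 (Camera): category_id=2 -> matches Apparel
  - product 4 (Stapler): category_id=3 -> matches Tools
  - product 5 (Pen): category_id=3 -> matches Tools
  - product 6 (Webcam): category_id=3 -> matches Tools
  - product 7 (Phone): category_id=NULL, no match -> kept with NULL
All 7 rows appear; 1 has NULL category.

SQL:
SELECT a.name, b.name AS category
FROM products a
LEFT JOIN categories b ON a.category_id = b.id

Result:
name     | category
---------+---------
Notebook | Outdoor 
Laptop   | Toys    
Camera   | Apparel 
Stapler  | Tools   
Pen      | Tools   
Webcam   | Tools   
Phone    | NULL    


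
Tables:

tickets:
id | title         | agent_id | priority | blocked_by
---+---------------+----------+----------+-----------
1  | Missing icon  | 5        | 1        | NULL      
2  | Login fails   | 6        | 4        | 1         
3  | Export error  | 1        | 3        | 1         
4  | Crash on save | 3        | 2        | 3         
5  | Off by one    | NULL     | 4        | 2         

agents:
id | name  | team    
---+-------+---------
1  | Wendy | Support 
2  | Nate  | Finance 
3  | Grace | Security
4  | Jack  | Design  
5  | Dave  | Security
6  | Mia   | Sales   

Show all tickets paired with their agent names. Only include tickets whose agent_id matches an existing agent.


INNER JOIN keeps only tickets rows whose agent_id matches an id in agents. Walk through each ticket:
  - ticket 1 (Missing icon): agent_id=5 -> matches Dave
  - ticket 2 (Login fails): agent_id=6 -> matches Mia
  - ticket 3 (Export error): agent_id=1 -> matches Wendy
  - ticket 4 (Crash on save): agent_id=3 -> matches Grace
  - ticket 5 (Off by one): agent_id=NULL, no match -> dropped
So 1 of 5 rows is dropped.

SQL:
SELECT a.title, b.name AS agent
FROM tickets a
INNER JOIN agents b ON a.agent_id = b.id

Result:
title         | agent
--------------+------
Missing icon  | Dave 
Login fails   | Mia  
Export error  | Wendy
Crash on save | Grace


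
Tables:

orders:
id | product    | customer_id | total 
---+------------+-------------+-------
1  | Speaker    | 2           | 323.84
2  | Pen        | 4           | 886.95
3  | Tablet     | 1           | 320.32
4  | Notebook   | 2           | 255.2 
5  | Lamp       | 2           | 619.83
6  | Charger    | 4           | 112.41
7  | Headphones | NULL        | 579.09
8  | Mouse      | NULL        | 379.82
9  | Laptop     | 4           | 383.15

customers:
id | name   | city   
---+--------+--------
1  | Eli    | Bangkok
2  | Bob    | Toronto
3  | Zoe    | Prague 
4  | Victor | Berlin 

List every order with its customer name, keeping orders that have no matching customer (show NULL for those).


LEFT JOIN keeps every row from orders (the left table); where customer_id has no match in customers, the customer columns become NULL. Walk through each order:
  - order 1 (Speaker): customer_id=2 -> matches Bob
  - order 2 (Pen): customer_id=4 -> matches Victor
  - order 3 (Tablet): customer_id=1 -> matches Eli
  - order 4 (Notebook): customer_id=2 -> matches Bob
  - order 5 (Lamp): customer_id=2 -> matches Bob
  - order 6 (Charger): customer_id=4 -> matches Victor
  - order 7 (Headphones): customer_id=NULL, no match -> kept with NULL
  - order 8 (Mouse): customer_id=NULL, no match -> kept with NULL
  - order 9 (Laptop): customer_id=4 -> matches Victor
All 9 rows appear; 2 have NULL customer.

SQL:
SELECT a.product, b.name AS customer
FROM orders a
LEFT JOIN customers b ON a.customer_id = b.id

Result:
product    | customer
-----------+---------
Speaker    | Bob     
Pen        | Victor  
Tablet     | Eli     
Notebook   | Bob     
Lamp       | Bob     
Charger    | Victor  
Headphones | NULL    
Mouse      | NULL    
Laptop     | Victor  


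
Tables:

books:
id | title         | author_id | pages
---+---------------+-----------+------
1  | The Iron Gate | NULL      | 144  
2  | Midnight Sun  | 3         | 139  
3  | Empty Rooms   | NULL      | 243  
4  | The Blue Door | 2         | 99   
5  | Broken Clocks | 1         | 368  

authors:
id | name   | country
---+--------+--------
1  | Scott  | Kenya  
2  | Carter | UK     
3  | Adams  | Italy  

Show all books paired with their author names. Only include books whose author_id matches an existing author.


INNER JOIN keeps only books rows whose author_id matches an id in authors. Walk through each book:
  - book 1 (The Iron Gate): author_id=NULL, no match -> dropped
  - book 2 (Midnight Sun): author_id=3 -> matches Adams
  - book 3 (Empty Rooms): author_id=NULL, no match -> dropped
  - book 4 (The Blue Door): author_id=2 -> matches Carter
  - book 5 (Broken Clocks): author_id=1 -> matches Scott
So 2 of 5 rows are dropped.

SQL:
SELECT a.title, b.name AS author
FROM books a
INNER JOIN authors b ON a.author_id = b.id

Result:
title         | author
--------------+-------
Midnight Sun  | Adams 
The Blue Door | Carter
Broken Clocks | Scott 


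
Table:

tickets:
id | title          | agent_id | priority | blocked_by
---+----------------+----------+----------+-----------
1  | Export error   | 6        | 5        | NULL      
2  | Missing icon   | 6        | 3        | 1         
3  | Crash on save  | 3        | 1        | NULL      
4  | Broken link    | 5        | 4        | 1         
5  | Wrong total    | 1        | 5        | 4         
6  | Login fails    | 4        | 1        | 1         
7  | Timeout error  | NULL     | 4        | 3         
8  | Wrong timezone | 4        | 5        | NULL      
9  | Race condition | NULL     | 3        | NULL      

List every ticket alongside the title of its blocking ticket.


This is a self-join: tickets is joined to a second copy of itself, matching each row's blocked_by to another row's id. Use LEFT JOIN so rows with blocked_by=NULL are kept.
  - ticket 1 (Export error): blocked_by=NULL -> NULL
  - ticket 2 (Missing icon): blocked_by=1 -> Export error
  - ticket 3 (Crash on save): blocked_by=NULL -> NULL
  - ticket 4 (Broken link): blocked_by=1 -> Export error
  - ticket 5 (Wrong total): blocked_by=4 -> Broken link
  - ticket 6 (Login fails): blocked_by=1 -> Export error
  - ticket 7 (Timeout error): blocked_by=3 -> Crash on save
  - ticket 8 (Wrong timezone): blocked_by=NULL -> NULL
  - ticket 9 (Race condition): blocked_by=NULL -> NULL

SQL:
SELECT a.title AS item, b.title AS blocked_by
FROM tickets a
LEFT JOIN tickets b ON a.blocked_by = b.id

Result:
item           | blocked_by   
---------------+--------------
Export error   | NULL         
Missing icon   | Export error 
Crash on save  | NULL         
Broken link    | Export error 
Wrong total    | Broken link  
Login fails    | Export error 
Timeout error  | Crash on save
Wrong timezone | NULL         
Race condition | NULL         


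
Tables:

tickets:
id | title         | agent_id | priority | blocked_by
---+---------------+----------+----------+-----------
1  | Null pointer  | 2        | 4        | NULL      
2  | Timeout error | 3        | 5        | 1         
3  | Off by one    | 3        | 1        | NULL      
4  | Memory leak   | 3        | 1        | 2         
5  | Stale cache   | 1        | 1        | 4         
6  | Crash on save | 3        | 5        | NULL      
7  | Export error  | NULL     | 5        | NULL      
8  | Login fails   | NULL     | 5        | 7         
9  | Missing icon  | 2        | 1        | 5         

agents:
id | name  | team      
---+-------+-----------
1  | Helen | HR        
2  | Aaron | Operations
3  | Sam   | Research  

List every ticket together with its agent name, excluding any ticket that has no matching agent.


INNER JOIN keeps only tickets rows whose agent_id matches an id in agents. Walk through each ticket:
  - ticket 1 (Null pointer): agent_id=2 -> matches Aaron
  - ticket 2 (Timeout error): agent_id=3 -> matches Sam
  - ticket 3 (Off by one): agent_id=3 -> matches Sam
  - ticket 4 (Memory leak): agent_id=3 -> matches Sam
  - ticket 5 (Stale cache): agent_id=1 -> matches Helen
  - ticket 6 (Crash on save): agent_id=3 -> matches Sam
  - ticket 7 (Export error): agent_id=NULL, no match -> dropped
  - ticket 8 (Login fails): agent_id=NULL, no match -> dropped
  - ticket 9 (Missing icon): agent_id=2 -> matches Aaron
So 2 of 9 rows are dropped.

SQL:
SELECT a.title, b.name AS agent
FROM tickets a
INNER JOIN agents b ON a.agent_id = b.id

Result:
title         | agent
--------------+------
Null pointer  | Aaron
Timeout error | Sam  
Off by one    | Sam  
Memory leak   | Sam  
Stale cache   | Helen
Crash on save | Sam  
Missing icon  | Aaron


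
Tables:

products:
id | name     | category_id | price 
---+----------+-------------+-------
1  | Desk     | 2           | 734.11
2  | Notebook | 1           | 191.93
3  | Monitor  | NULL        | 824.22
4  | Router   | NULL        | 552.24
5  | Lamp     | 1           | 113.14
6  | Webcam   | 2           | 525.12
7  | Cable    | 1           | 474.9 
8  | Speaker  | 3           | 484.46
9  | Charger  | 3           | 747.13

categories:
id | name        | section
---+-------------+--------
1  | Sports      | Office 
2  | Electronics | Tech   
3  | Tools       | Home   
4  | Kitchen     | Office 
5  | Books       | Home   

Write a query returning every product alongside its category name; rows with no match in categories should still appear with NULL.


LEFT JOIN keeps every row from products (the left table); where category_id has no match in categories, the category columns become NULL. Walk through each product:
  - product 1 (Desk): category_id=2 -> matches Electronics
  - product 2 (Notebook): category_id=1 -> matches Sports
  - product 3 (Monitor): category_id=NULL, no match -> kept with NULL
  - product 4 (Router): category_id=NULL, no match -> kept with NULL
  - product 5 (Lamp): category_id=1 -> matches Sports
  - product 6 (Webcam): category_id=2 -> matches Electronics
  - product 7 (Cable): category_id=1 -> matches Sports
  - product 8 (Speaker): category_id=3 -> matches Tools
  - product 9 (Charger): category_id=3 -> matches Tools
All 9 rows appear; 2 have NULL category.

SQL:
SELECT a.name, b.name AS category
FROM products a
LEFT JOIN categories b ON a.category_id = b.id

Result:
name     | category   
---------+------------
Desk     | Electronics
Notebook | Sports     
Monitor  | NULL       
Router   | NULL       
Lamp     | Sports     
Webcam   | Electronics
Cable    | Sports     
Speaker  | Tools      
Charger  | Tools      


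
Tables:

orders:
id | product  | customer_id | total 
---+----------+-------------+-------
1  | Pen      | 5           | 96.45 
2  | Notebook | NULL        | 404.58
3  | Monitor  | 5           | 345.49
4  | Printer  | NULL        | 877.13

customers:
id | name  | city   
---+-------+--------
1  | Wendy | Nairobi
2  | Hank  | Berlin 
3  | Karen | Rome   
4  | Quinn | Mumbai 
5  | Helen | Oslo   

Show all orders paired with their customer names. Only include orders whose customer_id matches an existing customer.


INNER JOIN keeps only orders rows whose customer_id matches an id in customers. Walk through each order:
  - order 1 (Pen): customer_id=5 -> matches Helen
  - order 2 (Notebook): customer_id=NULL, no match -> dropped
  - order 3 (Monitor): customer_id=5 -> matches Helen
  - order 4 (Printer): customer_id=NULL, no match -> dropped
So 2 of 4 rows are dropped.

SQL:
SELECT a.product, b.name AS customer
FROM orders a
INNER JOIN customers b ON a.customer_id = b.id

Result:
product | customer
--------+---------
Pen     | Helen   
Monitor | Helen   


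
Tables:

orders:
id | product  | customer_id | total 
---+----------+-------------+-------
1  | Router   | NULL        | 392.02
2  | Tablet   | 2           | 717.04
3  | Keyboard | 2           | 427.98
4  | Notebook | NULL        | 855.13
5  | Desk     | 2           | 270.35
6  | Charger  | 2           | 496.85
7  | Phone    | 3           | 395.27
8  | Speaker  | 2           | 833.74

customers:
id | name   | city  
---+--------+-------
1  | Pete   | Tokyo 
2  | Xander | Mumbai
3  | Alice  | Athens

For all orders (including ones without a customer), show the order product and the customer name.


LEFT JOIN keeps every row from orders (the left table); where customer_id has no match in customers, the customer columns become NULL. Walk through each order:
  - order 1 (Router): customer_id=NULL, no match -> kept with NULL
  - order 2 (Tablet): customer_id=2 -> matches Xander
  - order 3 (Keyboard): customer_id=2 -> matches Xander
  - order 4 (Notebook): customer_id=NULL, no match -> kept with NULL
  - order 5 (Desk): customer_id=2 -> matches Xander
  - order 6 (Charger): customer_id=2 -> matches Xander
  - order 7 (Phone): customer_id=3 -> matches Alice
  - order 8 (Speaker): customer_id=2 -> matches Xander
All 8 rows appear; 2 have NULL customer.

SQL:
SELECT a.product, b.name AS customer
FROM orders a
LEFT JOIN customers b ON a.customer_id = b.id

Result:
product  | customer
---------+---------
Router   | NULL    
Tablet   | Xander  
Keyboard | Xander  
Notebook | NULL    
Desk     | Xander  
Charger  | Xander  
Phone    | Alice   
Speaker  | Xander  


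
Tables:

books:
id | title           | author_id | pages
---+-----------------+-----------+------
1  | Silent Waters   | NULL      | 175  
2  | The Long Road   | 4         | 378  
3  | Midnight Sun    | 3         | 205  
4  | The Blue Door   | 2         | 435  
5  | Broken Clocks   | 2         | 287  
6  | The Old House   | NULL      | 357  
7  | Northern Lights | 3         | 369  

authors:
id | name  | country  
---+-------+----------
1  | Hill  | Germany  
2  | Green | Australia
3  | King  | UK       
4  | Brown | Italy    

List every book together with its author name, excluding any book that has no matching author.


INNER JOIN keeps only books rows whose author_id matches an id in authors. Walk through each book:
  - book 1 (Silent Waters): author_id=NULL, no match -> dropped
  - book 2 (The Long Road): author_id=4 -> matches Brown
  - book 3 (Midnight Sun): author_id=3 -> matches King
  - book 4 (The Blue Door): author_id=2 -> matches Green
  - book 5 (Broken Clocks): author_id=2 -> matches Green
  - book 6 (The Old House): author_id=NULL, no match -> dropped
  - book 7 (Northern Lights): author_id=3 -> matches King
So 2 of 7 rows are dropped.

SQL:
SELECT a.title, b.name AS author
FROM books a
INNER JOIN authors b ON a.author_id = b.id

Result:
title           | author
----------------+-------
The Long Road   | Brown 
Midnight Sun    | King  
The Blue Door   | Green 
Broken Clocks   | Green 
Northern Lights | King  


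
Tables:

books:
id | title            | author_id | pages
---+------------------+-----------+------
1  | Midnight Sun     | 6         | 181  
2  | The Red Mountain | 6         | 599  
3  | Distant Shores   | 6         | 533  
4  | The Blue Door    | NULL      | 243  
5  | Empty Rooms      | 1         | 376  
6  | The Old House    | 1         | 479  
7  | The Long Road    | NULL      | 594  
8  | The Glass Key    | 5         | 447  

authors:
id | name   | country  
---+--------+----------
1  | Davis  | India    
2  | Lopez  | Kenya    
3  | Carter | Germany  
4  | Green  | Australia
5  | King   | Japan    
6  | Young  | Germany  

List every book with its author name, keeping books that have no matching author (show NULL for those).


LEFT JOIN keeps every row from books (the left table); where author_id has no match in authors, the author columns become NULL. Walk through each book:
  - book 1 (Midnight Sun): author_id=6 -> matches Young
  - book 2 (The Red Mountain): author_id=6 -> matches Young
  - book 3 (Distant Shores): author_id=6 -> matches Young
  - book 4 (The Blue Door): author_id=NULL, no match -> kept with NULL
  - book 5 (Empty Rooms): author_id=1 -> matches Davis
  - book 6 (The Old House): author_id=1 -> matches Davis
  - book 7 (The Long Road): author_id=NULL, no match -> kept with NULL
  - book 8 (The Glass Key): author_id=5 -> matches King
All 8 rows appear; 2 have NULL author.

SQL:
SELECT a.title, b.name AS author
FROM books a
LEFT JOIN authors b ON a.author_id = b.id

Result:
title            | author
-----------------+-------
Midnight Sun     | Young 
The Red Mountain | Young 
Distant Shores   | Young 
The Blue Door    | NULL  
Empty Rooms      | Davis 
The Old House    | Davis 
The Long Road    | NULL  
The Glass Key    | King  
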